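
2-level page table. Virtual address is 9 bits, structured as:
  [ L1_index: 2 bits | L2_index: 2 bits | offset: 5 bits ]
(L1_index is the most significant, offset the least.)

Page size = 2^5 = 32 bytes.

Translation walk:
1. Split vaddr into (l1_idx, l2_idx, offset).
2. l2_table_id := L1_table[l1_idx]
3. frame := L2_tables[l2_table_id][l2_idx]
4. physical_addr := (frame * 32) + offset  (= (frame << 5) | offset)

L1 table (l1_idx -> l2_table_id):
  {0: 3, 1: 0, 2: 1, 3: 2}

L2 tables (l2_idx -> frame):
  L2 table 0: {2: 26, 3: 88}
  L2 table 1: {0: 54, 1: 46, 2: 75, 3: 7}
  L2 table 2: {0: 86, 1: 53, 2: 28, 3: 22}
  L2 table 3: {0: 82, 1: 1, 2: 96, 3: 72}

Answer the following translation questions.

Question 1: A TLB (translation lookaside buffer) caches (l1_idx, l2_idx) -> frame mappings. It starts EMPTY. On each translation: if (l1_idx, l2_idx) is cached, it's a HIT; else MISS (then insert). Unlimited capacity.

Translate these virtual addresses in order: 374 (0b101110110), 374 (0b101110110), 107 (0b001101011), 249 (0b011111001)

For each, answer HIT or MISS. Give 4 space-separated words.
Answer: MISS HIT MISS MISS

Derivation:
vaddr=374: (2,3) not in TLB -> MISS, insert
vaddr=374: (2,3) in TLB -> HIT
vaddr=107: (0,3) not in TLB -> MISS, insert
vaddr=249: (1,3) not in TLB -> MISS, insert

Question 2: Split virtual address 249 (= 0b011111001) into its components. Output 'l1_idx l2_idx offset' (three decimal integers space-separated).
vaddr = 249 = 0b011111001
  top 2 bits -> l1_idx = 1
  next 2 bits -> l2_idx = 3
  bottom 5 bits -> offset = 25

Answer: 1 3 25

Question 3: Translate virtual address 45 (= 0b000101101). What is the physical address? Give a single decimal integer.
Answer: 45

Derivation:
vaddr = 45 = 0b000101101
Split: l1_idx=0, l2_idx=1, offset=13
L1[0] = 3
L2[3][1] = 1
paddr = 1 * 32 + 13 = 45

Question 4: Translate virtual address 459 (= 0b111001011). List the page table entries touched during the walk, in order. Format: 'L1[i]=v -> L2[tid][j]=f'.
Answer: L1[3]=2 -> L2[2][2]=28

Derivation:
vaddr = 459 = 0b111001011
Split: l1_idx=3, l2_idx=2, offset=11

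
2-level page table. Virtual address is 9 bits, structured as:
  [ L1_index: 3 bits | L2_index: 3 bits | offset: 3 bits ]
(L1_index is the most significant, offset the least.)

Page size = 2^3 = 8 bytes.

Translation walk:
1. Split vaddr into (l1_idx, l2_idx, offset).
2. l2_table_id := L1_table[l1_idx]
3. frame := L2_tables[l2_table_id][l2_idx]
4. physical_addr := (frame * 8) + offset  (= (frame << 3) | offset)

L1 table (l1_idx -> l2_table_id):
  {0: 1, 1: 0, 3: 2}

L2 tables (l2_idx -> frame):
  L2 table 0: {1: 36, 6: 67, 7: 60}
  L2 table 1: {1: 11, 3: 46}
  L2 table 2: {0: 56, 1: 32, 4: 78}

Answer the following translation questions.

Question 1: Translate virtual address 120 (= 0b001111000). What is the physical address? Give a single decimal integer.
Answer: 480

Derivation:
vaddr = 120 = 0b001111000
Split: l1_idx=1, l2_idx=7, offset=0
L1[1] = 0
L2[0][7] = 60
paddr = 60 * 8 + 0 = 480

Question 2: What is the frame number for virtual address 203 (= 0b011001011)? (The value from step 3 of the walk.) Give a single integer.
Answer: 32

Derivation:
vaddr = 203: l1_idx=3, l2_idx=1
L1[3] = 2; L2[2][1] = 32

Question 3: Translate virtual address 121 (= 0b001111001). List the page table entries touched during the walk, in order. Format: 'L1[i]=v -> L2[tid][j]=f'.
vaddr = 121 = 0b001111001
Split: l1_idx=1, l2_idx=7, offset=1

Answer: L1[1]=0 -> L2[0][7]=60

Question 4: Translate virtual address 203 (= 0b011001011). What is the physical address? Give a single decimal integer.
Answer: 259

Derivation:
vaddr = 203 = 0b011001011
Split: l1_idx=3, l2_idx=1, offset=3
L1[3] = 2
L2[2][1] = 32
paddr = 32 * 8 + 3 = 259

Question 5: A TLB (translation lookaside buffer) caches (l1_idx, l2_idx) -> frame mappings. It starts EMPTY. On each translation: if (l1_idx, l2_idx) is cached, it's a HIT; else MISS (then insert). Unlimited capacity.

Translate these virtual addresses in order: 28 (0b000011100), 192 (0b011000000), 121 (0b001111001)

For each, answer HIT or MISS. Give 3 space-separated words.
Answer: MISS MISS MISS

Derivation:
vaddr=28: (0,3) not in TLB -> MISS, insert
vaddr=192: (3,0) not in TLB -> MISS, insert
vaddr=121: (1,7) not in TLB -> MISS, insert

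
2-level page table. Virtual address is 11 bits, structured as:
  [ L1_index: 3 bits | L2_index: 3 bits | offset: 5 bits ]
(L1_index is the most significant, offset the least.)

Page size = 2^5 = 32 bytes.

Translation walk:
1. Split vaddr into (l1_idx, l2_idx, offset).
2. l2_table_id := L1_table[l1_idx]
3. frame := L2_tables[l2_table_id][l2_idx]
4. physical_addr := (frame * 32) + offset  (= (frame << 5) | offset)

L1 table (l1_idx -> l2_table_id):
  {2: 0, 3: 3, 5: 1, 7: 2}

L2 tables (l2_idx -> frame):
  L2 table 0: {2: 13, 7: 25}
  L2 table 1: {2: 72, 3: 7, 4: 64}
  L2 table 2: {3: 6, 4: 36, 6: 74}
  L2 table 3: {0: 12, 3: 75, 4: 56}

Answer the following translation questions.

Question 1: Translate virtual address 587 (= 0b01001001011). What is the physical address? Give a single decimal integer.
vaddr = 587 = 0b01001001011
Split: l1_idx=2, l2_idx=2, offset=11
L1[2] = 0
L2[0][2] = 13
paddr = 13 * 32 + 11 = 427

Answer: 427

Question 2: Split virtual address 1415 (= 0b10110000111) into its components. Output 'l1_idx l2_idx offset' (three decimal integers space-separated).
vaddr = 1415 = 0b10110000111
  top 3 bits -> l1_idx = 5
  next 3 bits -> l2_idx = 4
  bottom 5 bits -> offset = 7

Answer: 5 4 7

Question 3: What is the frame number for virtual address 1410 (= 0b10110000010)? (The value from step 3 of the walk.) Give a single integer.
Answer: 64

Derivation:
vaddr = 1410: l1_idx=5, l2_idx=4
L1[5] = 1; L2[1][4] = 64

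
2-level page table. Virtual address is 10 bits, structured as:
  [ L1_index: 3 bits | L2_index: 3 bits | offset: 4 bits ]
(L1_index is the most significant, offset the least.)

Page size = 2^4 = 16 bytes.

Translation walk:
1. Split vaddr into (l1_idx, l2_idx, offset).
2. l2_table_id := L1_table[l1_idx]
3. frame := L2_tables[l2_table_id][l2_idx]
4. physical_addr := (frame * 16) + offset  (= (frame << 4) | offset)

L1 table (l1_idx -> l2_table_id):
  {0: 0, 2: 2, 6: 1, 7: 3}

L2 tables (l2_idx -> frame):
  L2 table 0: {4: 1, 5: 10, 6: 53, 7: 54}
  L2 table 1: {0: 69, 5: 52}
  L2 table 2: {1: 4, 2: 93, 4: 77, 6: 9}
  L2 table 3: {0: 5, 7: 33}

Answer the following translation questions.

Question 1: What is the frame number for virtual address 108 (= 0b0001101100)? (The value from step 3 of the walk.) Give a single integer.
Answer: 53

Derivation:
vaddr = 108: l1_idx=0, l2_idx=6
L1[0] = 0; L2[0][6] = 53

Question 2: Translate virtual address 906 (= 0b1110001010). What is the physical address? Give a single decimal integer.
Answer: 90

Derivation:
vaddr = 906 = 0b1110001010
Split: l1_idx=7, l2_idx=0, offset=10
L1[7] = 3
L2[3][0] = 5
paddr = 5 * 16 + 10 = 90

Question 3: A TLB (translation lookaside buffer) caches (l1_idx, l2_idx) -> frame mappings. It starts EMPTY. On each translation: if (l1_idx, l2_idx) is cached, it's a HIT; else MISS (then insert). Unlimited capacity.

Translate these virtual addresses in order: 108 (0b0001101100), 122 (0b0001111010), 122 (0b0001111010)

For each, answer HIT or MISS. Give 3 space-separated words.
Answer: MISS MISS HIT

Derivation:
vaddr=108: (0,6) not in TLB -> MISS, insert
vaddr=122: (0,7) not in TLB -> MISS, insert
vaddr=122: (0,7) in TLB -> HIT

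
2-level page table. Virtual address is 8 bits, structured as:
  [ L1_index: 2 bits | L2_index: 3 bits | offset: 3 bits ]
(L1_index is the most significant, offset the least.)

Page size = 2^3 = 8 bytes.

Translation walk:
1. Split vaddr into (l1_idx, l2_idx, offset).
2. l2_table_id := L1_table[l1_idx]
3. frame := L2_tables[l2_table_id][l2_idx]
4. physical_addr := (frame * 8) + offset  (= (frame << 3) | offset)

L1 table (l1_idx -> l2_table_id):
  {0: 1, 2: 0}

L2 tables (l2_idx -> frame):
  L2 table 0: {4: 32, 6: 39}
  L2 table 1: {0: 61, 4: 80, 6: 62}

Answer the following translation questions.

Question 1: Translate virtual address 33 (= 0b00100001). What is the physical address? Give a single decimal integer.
vaddr = 33 = 0b00100001
Split: l1_idx=0, l2_idx=4, offset=1
L1[0] = 1
L2[1][4] = 80
paddr = 80 * 8 + 1 = 641

Answer: 641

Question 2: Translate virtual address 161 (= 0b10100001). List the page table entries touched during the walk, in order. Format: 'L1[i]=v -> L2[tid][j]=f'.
Answer: L1[2]=0 -> L2[0][4]=32

Derivation:
vaddr = 161 = 0b10100001
Split: l1_idx=2, l2_idx=4, offset=1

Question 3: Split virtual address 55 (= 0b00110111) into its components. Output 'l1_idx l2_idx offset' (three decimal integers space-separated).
Answer: 0 6 7

Derivation:
vaddr = 55 = 0b00110111
  top 2 bits -> l1_idx = 0
  next 3 bits -> l2_idx = 6
  bottom 3 bits -> offset = 7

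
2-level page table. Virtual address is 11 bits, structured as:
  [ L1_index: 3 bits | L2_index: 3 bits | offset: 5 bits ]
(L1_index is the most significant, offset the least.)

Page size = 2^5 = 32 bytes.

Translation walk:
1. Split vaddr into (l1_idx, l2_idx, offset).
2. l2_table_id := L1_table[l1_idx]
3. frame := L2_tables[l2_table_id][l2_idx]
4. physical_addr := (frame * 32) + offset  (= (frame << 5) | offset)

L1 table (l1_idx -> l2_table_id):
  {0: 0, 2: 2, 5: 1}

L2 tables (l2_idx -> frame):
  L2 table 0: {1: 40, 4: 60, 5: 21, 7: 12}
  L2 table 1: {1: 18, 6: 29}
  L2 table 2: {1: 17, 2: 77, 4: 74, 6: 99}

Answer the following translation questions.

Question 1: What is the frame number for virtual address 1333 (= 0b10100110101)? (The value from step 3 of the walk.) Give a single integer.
vaddr = 1333: l1_idx=5, l2_idx=1
L1[5] = 1; L2[1][1] = 18

Answer: 18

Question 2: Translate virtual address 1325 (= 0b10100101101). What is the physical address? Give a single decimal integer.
vaddr = 1325 = 0b10100101101
Split: l1_idx=5, l2_idx=1, offset=13
L1[5] = 1
L2[1][1] = 18
paddr = 18 * 32 + 13 = 589

Answer: 589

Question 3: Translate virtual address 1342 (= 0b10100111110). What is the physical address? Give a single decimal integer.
Answer: 606

Derivation:
vaddr = 1342 = 0b10100111110
Split: l1_idx=5, l2_idx=1, offset=30
L1[5] = 1
L2[1][1] = 18
paddr = 18 * 32 + 30 = 606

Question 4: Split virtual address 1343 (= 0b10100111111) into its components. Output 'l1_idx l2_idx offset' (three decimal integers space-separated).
Answer: 5 1 31

Derivation:
vaddr = 1343 = 0b10100111111
  top 3 bits -> l1_idx = 5
  next 3 bits -> l2_idx = 1
  bottom 5 bits -> offset = 31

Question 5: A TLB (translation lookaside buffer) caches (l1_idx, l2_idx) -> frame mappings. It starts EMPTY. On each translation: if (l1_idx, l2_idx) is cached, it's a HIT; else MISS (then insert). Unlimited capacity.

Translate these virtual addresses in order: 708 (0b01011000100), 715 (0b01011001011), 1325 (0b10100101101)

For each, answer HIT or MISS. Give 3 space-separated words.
vaddr=708: (2,6) not in TLB -> MISS, insert
vaddr=715: (2,6) in TLB -> HIT
vaddr=1325: (5,1) not in TLB -> MISS, insert

Answer: MISS HIT MISS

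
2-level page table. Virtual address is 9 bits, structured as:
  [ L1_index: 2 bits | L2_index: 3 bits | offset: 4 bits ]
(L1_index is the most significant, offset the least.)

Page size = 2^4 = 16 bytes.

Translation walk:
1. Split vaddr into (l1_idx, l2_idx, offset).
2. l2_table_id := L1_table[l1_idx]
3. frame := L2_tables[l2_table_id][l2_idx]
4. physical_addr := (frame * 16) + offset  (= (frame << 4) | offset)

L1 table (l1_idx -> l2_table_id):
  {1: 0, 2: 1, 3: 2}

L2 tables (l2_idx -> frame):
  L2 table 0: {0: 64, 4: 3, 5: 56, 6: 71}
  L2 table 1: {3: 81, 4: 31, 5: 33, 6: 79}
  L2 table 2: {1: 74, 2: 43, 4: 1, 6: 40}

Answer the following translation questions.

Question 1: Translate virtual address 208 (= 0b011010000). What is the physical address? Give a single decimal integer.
vaddr = 208 = 0b011010000
Split: l1_idx=1, l2_idx=5, offset=0
L1[1] = 0
L2[0][5] = 56
paddr = 56 * 16 + 0 = 896

Answer: 896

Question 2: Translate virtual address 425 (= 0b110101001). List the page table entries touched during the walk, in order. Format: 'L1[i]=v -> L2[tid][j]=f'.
vaddr = 425 = 0b110101001
Split: l1_idx=3, l2_idx=2, offset=9

Answer: L1[3]=2 -> L2[2][2]=43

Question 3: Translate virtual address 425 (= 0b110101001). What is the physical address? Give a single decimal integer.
Answer: 697

Derivation:
vaddr = 425 = 0b110101001
Split: l1_idx=3, l2_idx=2, offset=9
L1[3] = 2
L2[2][2] = 43
paddr = 43 * 16 + 9 = 697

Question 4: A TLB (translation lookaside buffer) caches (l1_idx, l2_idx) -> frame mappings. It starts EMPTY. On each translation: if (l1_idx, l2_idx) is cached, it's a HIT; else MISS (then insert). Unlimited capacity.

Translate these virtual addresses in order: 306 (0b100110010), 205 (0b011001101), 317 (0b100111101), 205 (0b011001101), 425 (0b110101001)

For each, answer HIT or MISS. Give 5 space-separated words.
Answer: MISS MISS HIT HIT MISS

Derivation:
vaddr=306: (2,3) not in TLB -> MISS, insert
vaddr=205: (1,4) not in TLB -> MISS, insert
vaddr=317: (2,3) in TLB -> HIT
vaddr=205: (1,4) in TLB -> HIT
vaddr=425: (3,2) not in TLB -> MISS, insert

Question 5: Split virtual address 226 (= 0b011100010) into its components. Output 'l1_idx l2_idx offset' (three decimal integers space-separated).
vaddr = 226 = 0b011100010
  top 2 bits -> l1_idx = 1
  next 3 bits -> l2_idx = 6
  bottom 4 bits -> offset = 2

Answer: 1 6 2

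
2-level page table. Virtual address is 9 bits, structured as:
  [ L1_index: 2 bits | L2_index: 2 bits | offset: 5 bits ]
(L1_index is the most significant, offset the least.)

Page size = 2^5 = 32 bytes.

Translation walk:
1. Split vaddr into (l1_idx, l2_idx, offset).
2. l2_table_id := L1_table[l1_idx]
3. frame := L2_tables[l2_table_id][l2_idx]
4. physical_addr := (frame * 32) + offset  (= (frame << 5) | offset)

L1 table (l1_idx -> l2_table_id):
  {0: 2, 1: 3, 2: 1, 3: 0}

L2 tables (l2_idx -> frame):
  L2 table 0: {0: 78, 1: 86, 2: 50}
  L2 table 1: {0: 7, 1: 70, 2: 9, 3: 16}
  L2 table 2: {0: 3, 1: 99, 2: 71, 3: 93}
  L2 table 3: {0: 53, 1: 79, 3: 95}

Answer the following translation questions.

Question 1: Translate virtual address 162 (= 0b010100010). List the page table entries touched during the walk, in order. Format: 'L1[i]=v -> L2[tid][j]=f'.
vaddr = 162 = 0b010100010
Split: l1_idx=1, l2_idx=1, offset=2

Answer: L1[1]=3 -> L2[3][1]=79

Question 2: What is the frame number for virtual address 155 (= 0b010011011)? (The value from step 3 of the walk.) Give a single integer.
vaddr = 155: l1_idx=1, l2_idx=0
L1[1] = 3; L2[3][0] = 53

Answer: 53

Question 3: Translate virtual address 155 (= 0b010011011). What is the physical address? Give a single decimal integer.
vaddr = 155 = 0b010011011
Split: l1_idx=1, l2_idx=0, offset=27
L1[1] = 3
L2[3][0] = 53
paddr = 53 * 32 + 27 = 1723

Answer: 1723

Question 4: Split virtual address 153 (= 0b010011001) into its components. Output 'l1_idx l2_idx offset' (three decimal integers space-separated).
vaddr = 153 = 0b010011001
  top 2 bits -> l1_idx = 1
  next 2 bits -> l2_idx = 0
  bottom 5 bits -> offset = 25

Answer: 1 0 25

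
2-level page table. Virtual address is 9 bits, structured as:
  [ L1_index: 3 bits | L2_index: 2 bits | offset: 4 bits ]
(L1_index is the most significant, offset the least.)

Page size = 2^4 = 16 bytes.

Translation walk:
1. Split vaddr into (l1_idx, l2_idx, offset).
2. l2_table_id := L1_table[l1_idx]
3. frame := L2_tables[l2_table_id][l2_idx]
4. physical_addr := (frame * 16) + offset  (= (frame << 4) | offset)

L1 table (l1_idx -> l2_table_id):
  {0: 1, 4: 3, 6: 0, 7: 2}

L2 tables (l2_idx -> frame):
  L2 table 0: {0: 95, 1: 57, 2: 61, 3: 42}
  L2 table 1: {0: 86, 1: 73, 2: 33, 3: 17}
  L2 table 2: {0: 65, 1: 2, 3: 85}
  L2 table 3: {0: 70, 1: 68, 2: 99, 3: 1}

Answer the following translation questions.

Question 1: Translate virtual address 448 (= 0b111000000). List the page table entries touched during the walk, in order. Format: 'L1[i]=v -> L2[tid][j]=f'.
Answer: L1[7]=2 -> L2[2][0]=65

Derivation:
vaddr = 448 = 0b111000000
Split: l1_idx=7, l2_idx=0, offset=0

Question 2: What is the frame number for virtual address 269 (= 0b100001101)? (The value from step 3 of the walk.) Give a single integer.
Answer: 70

Derivation:
vaddr = 269: l1_idx=4, l2_idx=0
L1[4] = 3; L2[3][0] = 70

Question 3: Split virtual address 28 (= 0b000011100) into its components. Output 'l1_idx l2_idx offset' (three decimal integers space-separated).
vaddr = 28 = 0b000011100
  top 3 bits -> l1_idx = 0
  next 2 bits -> l2_idx = 1
  bottom 4 bits -> offset = 12

Answer: 0 1 12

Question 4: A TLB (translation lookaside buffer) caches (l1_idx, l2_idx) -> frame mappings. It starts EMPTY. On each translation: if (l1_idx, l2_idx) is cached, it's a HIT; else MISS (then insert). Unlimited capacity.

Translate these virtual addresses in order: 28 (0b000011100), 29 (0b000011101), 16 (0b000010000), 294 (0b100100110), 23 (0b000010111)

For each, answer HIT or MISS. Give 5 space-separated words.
vaddr=28: (0,1) not in TLB -> MISS, insert
vaddr=29: (0,1) in TLB -> HIT
vaddr=16: (0,1) in TLB -> HIT
vaddr=294: (4,2) not in TLB -> MISS, insert
vaddr=23: (0,1) in TLB -> HIT

Answer: MISS HIT HIT MISS HIT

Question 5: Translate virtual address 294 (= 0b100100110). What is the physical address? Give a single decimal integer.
vaddr = 294 = 0b100100110
Split: l1_idx=4, l2_idx=2, offset=6
L1[4] = 3
L2[3][2] = 99
paddr = 99 * 16 + 6 = 1590

Answer: 1590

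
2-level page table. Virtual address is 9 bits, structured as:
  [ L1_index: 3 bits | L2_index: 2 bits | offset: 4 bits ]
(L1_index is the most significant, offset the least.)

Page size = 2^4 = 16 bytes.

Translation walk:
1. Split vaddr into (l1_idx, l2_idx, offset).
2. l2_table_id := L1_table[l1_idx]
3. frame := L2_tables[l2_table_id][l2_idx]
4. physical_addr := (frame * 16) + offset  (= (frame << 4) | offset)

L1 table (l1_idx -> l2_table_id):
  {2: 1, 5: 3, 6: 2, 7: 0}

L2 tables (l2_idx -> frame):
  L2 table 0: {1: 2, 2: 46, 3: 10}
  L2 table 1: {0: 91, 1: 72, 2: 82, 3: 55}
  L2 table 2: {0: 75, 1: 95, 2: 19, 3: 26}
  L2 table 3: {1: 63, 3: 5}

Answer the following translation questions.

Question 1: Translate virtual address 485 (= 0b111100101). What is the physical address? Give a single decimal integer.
vaddr = 485 = 0b111100101
Split: l1_idx=7, l2_idx=2, offset=5
L1[7] = 0
L2[0][2] = 46
paddr = 46 * 16 + 5 = 741

Answer: 741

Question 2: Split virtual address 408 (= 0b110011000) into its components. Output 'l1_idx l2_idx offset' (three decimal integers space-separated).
Answer: 6 1 8

Derivation:
vaddr = 408 = 0b110011000
  top 3 bits -> l1_idx = 6
  next 2 bits -> l2_idx = 1
  bottom 4 bits -> offset = 8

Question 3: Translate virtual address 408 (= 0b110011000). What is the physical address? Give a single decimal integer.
vaddr = 408 = 0b110011000
Split: l1_idx=6, l2_idx=1, offset=8
L1[6] = 2
L2[2][1] = 95
paddr = 95 * 16 + 8 = 1528

Answer: 1528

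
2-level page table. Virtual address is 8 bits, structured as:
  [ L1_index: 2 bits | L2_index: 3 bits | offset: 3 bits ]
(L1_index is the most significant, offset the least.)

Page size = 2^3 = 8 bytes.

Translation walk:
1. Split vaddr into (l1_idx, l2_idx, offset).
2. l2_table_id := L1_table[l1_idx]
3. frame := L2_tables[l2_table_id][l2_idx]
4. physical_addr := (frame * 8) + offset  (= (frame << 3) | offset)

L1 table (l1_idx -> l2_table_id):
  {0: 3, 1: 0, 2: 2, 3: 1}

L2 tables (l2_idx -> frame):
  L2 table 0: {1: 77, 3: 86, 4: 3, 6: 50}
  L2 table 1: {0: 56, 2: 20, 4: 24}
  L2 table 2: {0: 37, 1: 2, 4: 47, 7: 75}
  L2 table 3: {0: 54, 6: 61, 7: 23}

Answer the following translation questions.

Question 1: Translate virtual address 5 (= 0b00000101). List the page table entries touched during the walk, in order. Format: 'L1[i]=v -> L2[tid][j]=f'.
vaddr = 5 = 0b00000101
Split: l1_idx=0, l2_idx=0, offset=5

Answer: L1[0]=3 -> L2[3][0]=54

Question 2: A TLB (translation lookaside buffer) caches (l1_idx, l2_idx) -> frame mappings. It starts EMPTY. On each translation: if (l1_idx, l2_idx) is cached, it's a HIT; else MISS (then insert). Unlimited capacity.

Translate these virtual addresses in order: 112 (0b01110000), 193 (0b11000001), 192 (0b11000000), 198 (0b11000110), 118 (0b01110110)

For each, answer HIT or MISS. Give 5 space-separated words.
vaddr=112: (1,6) not in TLB -> MISS, insert
vaddr=193: (3,0) not in TLB -> MISS, insert
vaddr=192: (3,0) in TLB -> HIT
vaddr=198: (3,0) in TLB -> HIT
vaddr=118: (1,6) in TLB -> HIT

Answer: MISS MISS HIT HIT HIT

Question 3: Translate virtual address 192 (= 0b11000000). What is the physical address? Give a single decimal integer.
vaddr = 192 = 0b11000000
Split: l1_idx=3, l2_idx=0, offset=0
L1[3] = 1
L2[1][0] = 56
paddr = 56 * 8 + 0 = 448

Answer: 448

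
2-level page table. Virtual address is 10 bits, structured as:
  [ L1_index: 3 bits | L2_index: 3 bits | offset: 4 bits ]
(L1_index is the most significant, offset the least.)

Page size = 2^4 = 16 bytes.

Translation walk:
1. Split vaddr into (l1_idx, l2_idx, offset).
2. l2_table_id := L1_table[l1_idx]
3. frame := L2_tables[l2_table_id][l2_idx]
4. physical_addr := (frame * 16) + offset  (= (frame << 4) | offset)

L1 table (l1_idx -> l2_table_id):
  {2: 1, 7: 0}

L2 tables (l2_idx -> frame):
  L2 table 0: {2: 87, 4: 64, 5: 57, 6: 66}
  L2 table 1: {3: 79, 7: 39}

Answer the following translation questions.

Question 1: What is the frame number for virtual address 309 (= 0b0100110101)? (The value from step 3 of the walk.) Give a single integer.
Answer: 79

Derivation:
vaddr = 309: l1_idx=2, l2_idx=3
L1[2] = 1; L2[1][3] = 79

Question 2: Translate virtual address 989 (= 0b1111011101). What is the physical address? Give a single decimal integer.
vaddr = 989 = 0b1111011101
Split: l1_idx=7, l2_idx=5, offset=13
L1[7] = 0
L2[0][5] = 57
paddr = 57 * 16 + 13 = 925

Answer: 925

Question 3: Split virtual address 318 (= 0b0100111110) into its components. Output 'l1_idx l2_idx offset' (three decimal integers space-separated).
vaddr = 318 = 0b0100111110
  top 3 bits -> l1_idx = 2
  next 3 bits -> l2_idx = 3
  bottom 4 bits -> offset = 14

Answer: 2 3 14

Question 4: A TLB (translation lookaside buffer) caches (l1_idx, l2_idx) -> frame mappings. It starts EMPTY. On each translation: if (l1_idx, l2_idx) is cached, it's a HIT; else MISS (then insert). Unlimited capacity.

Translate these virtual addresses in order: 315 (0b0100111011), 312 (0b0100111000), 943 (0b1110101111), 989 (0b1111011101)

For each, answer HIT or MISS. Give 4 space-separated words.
Answer: MISS HIT MISS MISS

Derivation:
vaddr=315: (2,3) not in TLB -> MISS, insert
vaddr=312: (2,3) in TLB -> HIT
vaddr=943: (7,2) not in TLB -> MISS, insert
vaddr=989: (7,5) not in TLB -> MISS, insert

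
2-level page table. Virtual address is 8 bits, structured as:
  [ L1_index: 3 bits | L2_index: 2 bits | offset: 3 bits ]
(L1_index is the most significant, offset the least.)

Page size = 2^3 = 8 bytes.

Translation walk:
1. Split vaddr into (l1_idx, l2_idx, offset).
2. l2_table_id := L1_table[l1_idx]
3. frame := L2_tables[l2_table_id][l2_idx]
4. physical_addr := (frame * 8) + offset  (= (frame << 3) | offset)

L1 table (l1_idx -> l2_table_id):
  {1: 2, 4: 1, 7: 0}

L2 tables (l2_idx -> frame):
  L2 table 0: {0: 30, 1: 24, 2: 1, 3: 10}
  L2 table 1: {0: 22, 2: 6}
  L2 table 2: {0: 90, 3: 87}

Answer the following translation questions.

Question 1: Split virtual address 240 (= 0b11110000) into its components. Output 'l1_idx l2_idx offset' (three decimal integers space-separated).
Answer: 7 2 0

Derivation:
vaddr = 240 = 0b11110000
  top 3 bits -> l1_idx = 7
  next 2 bits -> l2_idx = 2
  bottom 3 bits -> offset = 0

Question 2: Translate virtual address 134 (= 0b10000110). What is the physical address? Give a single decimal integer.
vaddr = 134 = 0b10000110
Split: l1_idx=4, l2_idx=0, offset=6
L1[4] = 1
L2[1][0] = 22
paddr = 22 * 8 + 6 = 182

Answer: 182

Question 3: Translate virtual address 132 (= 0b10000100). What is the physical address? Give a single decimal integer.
Answer: 180

Derivation:
vaddr = 132 = 0b10000100
Split: l1_idx=4, l2_idx=0, offset=4
L1[4] = 1
L2[1][0] = 22
paddr = 22 * 8 + 4 = 180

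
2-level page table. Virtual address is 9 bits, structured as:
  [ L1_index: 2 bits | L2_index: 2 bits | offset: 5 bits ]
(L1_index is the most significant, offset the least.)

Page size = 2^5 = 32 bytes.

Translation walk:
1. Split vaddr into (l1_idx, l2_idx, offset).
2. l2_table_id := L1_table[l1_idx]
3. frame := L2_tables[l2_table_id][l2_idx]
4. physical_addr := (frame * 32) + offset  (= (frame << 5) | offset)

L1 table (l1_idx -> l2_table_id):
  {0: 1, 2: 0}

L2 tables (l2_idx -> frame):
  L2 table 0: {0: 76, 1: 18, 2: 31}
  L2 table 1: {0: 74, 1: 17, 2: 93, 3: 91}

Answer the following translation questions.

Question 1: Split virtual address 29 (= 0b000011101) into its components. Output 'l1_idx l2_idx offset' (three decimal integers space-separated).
Answer: 0 0 29

Derivation:
vaddr = 29 = 0b000011101
  top 2 bits -> l1_idx = 0
  next 2 bits -> l2_idx = 0
  bottom 5 bits -> offset = 29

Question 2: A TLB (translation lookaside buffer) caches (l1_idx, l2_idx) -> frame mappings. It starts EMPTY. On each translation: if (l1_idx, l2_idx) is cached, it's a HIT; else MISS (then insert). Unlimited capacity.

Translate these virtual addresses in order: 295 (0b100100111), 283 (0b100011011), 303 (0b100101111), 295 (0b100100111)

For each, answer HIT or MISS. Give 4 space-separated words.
vaddr=295: (2,1) not in TLB -> MISS, insert
vaddr=283: (2,0) not in TLB -> MISS, insert
vaddr=303: (2,1) in TLB -> HIT
vaddr=295: (2,1) in TLB -> HIT

Answer: MISS MISS HIT HIT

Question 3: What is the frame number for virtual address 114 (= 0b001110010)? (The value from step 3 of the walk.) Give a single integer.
vaddr = 114: l1_idx=0, l2_idx=3
L1[0] = 1; L2[1][3] = 91

Answer: 91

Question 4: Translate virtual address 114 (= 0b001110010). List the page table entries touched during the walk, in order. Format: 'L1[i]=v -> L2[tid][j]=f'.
Answer: L1[0]=1 -> L2[1][3]=91

Derivation:
vaddr = 114 = 0b001110010
Split: l1_idx=0, l2_idx=3, offset=18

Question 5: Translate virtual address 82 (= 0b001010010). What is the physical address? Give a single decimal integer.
vaddr = 82 = 0b001010010
Split: l1_idx=0, l2_idx=2, offset=18
L1[0] = 1
L2[1][2] = 93
paddr = 93 * 32 + 18 = 2994

Answer: 2994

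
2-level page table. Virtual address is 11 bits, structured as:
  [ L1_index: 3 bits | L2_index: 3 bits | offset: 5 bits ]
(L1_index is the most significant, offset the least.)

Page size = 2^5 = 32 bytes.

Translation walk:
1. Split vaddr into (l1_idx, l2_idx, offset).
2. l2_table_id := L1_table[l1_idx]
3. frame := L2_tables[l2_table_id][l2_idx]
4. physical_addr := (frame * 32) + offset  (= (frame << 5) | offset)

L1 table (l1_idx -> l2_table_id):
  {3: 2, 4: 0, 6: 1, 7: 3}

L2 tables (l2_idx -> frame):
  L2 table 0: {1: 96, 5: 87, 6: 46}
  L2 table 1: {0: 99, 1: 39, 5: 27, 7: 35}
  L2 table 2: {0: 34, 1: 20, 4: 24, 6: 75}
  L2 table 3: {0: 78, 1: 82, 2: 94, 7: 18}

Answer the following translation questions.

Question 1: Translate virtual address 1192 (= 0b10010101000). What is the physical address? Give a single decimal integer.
Answer: 2792

Derivation:
vaddr = 1192 = 0b10010101000
Split: l1_idx=4, l2_idx=5, offset=8
L1[4] = 0
L2[0][5] = 87
paddr = 87 * 32 + 8 = 2792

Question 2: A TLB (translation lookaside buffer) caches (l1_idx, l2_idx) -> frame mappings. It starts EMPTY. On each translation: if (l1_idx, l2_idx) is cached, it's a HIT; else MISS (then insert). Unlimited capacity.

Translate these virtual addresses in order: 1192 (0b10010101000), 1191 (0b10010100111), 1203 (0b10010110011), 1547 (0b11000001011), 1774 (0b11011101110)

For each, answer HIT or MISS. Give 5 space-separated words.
Answer: MISS HIT HIT MISS MISS

Derivation:
vaddr=1192: (4,5) not in TLB -> MISS, insert
vaddr=1191: (4,5) in TLB -> HIT
vaddr=1203: (4,5) in TLB -> HIT
vaddr=1547: (6,0) not in TLB -> MISS, insert
vaddr=1774: (6,7) not in TLB -> MISS, insert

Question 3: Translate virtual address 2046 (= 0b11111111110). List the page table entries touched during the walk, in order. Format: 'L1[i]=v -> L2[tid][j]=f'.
vaddr = 2046 = 0b11111111110
Split: l1_idx=7, l2_idx=7, offset=30

Answer: L1[7]=3 -> L2[3][7]=18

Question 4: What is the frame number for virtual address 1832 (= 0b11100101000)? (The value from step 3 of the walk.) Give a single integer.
vaddr = 1832: l1_idx=7, l2_idx=1
L1[7] = 3; L2[3][1] = 82

Answer: 82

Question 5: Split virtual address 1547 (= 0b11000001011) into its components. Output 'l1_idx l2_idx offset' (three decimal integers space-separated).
Answer: 6 0 11

Derivation:
vaddr = 1547 = 0b11000001011
  top 3 bits -> l1_idx = 6
  next 3 bits -> l2_idx = 0
  bottom 5 bits -> offset = 11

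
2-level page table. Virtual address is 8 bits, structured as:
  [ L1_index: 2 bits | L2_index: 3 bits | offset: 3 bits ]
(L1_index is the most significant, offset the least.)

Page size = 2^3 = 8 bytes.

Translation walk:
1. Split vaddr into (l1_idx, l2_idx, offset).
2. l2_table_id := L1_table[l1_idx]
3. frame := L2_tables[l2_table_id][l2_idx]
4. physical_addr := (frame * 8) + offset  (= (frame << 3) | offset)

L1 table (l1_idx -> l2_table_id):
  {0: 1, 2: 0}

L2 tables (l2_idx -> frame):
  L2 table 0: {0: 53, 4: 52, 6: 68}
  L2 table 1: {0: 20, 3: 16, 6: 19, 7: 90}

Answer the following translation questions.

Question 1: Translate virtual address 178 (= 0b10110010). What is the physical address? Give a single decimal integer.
Answer: 546

Derivation:
vaddr = 178 = 0b10110010
Split: l1_idx=2, l2_idx=6, offset=2
L1[2] = 0
L2[0][6] = 68
paddr = 68 * 8 + 2 = 546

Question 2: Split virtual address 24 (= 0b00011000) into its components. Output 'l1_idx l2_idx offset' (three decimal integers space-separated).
Answer: 0 3 0

Derivation:
vaddr = 24 = 0b00011000
  top 2 bits -> l1_idx = 0
  next 3 bits -> l2_idx = 3
  bottom 3 bits -> offset = 0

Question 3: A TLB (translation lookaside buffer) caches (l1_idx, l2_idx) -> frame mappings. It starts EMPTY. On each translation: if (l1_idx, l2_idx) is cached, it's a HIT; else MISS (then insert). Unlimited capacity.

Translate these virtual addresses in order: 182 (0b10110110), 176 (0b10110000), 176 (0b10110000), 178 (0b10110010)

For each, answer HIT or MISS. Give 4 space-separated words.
vaddr=182: (2,6) not in TLB -> MISS, insert
vaddr=176: (2,6) in TLB -> HIT
vaddr=176: (2,6) in TLB -> HIT
vaddr=178: (2,6) in TLB -> HIT

Answer: MISS HIT HIT HIT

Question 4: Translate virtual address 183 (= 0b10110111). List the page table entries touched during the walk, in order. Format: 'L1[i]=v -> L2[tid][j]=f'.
vaddr = 183 = 0b10110111
Split: l1_idx=2, l2_idx=6, offset=7

Answer: L1[2]=0 -> L2[0][6]=68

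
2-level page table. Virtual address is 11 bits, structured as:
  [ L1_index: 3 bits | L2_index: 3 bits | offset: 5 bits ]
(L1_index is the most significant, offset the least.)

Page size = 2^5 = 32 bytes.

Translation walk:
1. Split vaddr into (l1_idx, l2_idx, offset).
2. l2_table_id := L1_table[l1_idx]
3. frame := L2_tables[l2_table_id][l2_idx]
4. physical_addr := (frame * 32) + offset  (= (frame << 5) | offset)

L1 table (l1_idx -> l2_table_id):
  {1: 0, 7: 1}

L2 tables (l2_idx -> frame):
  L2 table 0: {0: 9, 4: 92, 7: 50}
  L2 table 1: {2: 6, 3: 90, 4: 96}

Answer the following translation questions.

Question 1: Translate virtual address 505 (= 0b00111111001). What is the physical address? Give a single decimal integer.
Answer: 1625

Derivation:
vaddr = 505 = 0b00111111001
Split: l1_idx=1, l2_idx=7, offset=25
L1[1] = 0
L2[0][7] = 50
paddr = 50 * 32 + 25 = 1625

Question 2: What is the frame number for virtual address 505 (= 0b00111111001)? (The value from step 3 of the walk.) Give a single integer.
vaddr = 505: l1_idx=1, l2_idx=7
L1[1] = 0; L2[0][7] = 50

Answer: 50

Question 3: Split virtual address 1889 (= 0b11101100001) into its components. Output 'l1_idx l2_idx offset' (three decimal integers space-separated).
Answer: 7 3 1

Derivation:
vaddr = 1889 = 0b11101100001
  top 3 bits -> l1_idx = 7
  next 3 bits -> l2_idx = 3
  bottom 5 bits -> offset = 1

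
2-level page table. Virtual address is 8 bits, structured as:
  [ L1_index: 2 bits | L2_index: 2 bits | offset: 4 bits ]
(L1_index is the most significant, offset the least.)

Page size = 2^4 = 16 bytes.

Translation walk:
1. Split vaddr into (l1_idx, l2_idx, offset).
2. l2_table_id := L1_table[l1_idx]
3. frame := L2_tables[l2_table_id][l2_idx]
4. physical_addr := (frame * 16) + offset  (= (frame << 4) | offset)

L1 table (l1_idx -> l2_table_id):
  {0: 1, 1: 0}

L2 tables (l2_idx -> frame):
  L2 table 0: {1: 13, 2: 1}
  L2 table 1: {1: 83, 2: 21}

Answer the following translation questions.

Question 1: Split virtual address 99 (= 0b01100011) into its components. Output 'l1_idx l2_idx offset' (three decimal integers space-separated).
Answer: 1 2 3

Derivation:
vaddr = 99 = 0b01100011
  top 2 bits -> l1_idx = 1
  next 2 bits -> l2_idx = 2
  bottom 4 bits -> offset = 3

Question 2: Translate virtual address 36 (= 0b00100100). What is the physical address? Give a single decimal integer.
vaddr = 36 = 0b00100100
Split: l1_idx=0, l2_idx=2, offset=4
L1[0] = 1
L2[1][2] = 21
paddr = 21 * 16 + 4 = 340

Answer: 340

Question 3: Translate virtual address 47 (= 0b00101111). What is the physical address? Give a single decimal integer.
vaddr = 47 = 0b00101111
Split: l1_idx=0, l2_idx=2, offset=15
L1[0] = 1
L2[1][2] = 21
paddr = 21 * 16 + 15 = 351

Answer: 351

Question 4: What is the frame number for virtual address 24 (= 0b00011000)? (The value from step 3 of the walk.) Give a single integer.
vaddr = 24: l1_idx=0, l2_idx=1
L1[0] = 1; L2[1][1] = 83

Answer: 83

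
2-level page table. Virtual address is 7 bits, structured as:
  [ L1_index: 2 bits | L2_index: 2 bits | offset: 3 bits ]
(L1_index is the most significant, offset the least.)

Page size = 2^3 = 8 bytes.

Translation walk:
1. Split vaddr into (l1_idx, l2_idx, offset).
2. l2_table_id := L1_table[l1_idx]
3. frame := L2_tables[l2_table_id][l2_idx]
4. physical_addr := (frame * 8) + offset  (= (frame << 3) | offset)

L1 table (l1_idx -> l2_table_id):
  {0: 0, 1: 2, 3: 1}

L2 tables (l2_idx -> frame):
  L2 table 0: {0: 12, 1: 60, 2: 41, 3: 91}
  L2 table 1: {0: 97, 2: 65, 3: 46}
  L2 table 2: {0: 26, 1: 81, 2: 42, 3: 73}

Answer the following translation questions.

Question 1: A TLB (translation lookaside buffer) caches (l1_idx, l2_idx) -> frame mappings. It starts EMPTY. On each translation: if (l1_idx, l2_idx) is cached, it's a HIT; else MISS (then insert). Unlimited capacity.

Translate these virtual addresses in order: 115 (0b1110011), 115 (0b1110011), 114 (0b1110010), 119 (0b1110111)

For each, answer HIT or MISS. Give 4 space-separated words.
vaddr=115: (3,2) not in TLB -> MISS, insert
vaddr=115: (3,2) in TLB -> HIT
vaddr=114: (3,2) in TLB -> HIT
vaddr=119: (3,2) in TLB -> HIT

Answer: MISS HIT HIT HIT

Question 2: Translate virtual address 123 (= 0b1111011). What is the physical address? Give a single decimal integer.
vaddr = 123 = 0b1111011
Split: l1_idx=3, l2_idx=3, offset=3
L1[3] = 1
L2[1][3] = 46
paddr = 46 * 8 + 3 = 371

Answer: 371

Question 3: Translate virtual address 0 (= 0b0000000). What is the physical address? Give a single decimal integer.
vaddr = 0 = 0b0000000
Split: l1_idx=0, l2_idx=0, offset=0
L1[0] = 0
L2[0][0] = 12
paddr = 12 * 8 + 0 = 96

Answer: 96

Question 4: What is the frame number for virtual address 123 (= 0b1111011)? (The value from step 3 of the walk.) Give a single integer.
Answer: 46

Derivation:
vaddr = 123: l1_idx=3, l2_idx=3
L1[3] = 1; L2[1][3] = 46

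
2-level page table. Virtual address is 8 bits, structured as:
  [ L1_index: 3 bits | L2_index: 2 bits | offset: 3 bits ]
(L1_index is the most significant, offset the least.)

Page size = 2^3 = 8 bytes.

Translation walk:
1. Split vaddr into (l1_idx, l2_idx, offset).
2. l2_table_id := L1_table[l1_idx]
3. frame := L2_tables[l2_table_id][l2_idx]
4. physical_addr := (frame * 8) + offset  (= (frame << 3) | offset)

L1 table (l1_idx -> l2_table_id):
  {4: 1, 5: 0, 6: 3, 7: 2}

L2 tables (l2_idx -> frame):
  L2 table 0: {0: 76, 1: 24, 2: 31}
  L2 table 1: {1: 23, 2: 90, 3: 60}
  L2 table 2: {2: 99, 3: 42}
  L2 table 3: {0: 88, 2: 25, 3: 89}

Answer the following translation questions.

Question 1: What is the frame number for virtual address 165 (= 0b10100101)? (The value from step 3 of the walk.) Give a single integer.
vaddr = 165: l1_idx=5, l2_idx=0
L1[5] = 0; L2[0][0] = 76

Answer: 76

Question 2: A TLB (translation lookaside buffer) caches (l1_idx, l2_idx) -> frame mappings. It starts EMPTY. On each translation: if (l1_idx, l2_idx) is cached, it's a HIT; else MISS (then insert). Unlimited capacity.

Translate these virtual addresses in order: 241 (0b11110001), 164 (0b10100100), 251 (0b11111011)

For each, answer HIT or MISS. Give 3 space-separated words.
Answer: MISS MISS MISS

Derivation:
vaddr=241: (7,2) not in TLB -> MISS, insert
vaddr=164: (5,0) not in TLB -> MISS, insert
vaddr=251: (7,3) not in TLB -> MISS, insert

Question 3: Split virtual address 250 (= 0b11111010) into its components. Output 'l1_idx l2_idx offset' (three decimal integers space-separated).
vaddr = 250 = 0b11111010
  top 3 bits -> l1_idx = 7
  next 2 bits -> l2_idx = 3
  bottom 3 bits -> offset = 2

Answer: 7 3 2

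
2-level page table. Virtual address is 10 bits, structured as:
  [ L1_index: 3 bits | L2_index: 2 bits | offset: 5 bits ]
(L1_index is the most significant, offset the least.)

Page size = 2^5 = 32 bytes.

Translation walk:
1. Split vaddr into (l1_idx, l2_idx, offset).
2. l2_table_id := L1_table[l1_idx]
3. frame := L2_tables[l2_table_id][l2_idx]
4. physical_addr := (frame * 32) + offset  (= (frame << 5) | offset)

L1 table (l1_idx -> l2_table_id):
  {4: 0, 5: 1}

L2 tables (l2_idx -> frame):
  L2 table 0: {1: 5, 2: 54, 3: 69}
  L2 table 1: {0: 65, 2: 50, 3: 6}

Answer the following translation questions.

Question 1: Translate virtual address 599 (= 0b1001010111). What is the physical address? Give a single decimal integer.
Answer: 1751

Derivation:
vaddr = 599 = 0b1001010111
Split: l1_idx=4, l2_idx=2, offset=23
L1[4] = 0
L2[0][2] = 54
paddr = 54 * 32 + 23 = 1751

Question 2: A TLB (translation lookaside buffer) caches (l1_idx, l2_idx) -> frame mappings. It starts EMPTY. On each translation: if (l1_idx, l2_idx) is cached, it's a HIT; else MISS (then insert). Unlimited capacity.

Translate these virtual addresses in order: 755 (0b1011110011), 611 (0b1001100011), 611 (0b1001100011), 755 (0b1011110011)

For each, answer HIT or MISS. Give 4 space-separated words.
Answer: MISS MISS HIT HIT

Derivation:
vaddr=755: (5,3) not in TLB -> MISS, insert
vaddr=611: (4,3) not in TLB -> MISS, insert
vaddr=611: (4,3) in TLB -> HIT
vaddr=755: (5,3) in TLB -> HIT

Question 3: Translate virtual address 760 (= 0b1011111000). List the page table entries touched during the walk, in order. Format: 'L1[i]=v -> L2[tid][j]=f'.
vaddr = 760 = 0b1011111000
Split: l1_idx=5, l2_idx=3, offset=24

Answer: L1[5]=1 -> L2[1][3]=6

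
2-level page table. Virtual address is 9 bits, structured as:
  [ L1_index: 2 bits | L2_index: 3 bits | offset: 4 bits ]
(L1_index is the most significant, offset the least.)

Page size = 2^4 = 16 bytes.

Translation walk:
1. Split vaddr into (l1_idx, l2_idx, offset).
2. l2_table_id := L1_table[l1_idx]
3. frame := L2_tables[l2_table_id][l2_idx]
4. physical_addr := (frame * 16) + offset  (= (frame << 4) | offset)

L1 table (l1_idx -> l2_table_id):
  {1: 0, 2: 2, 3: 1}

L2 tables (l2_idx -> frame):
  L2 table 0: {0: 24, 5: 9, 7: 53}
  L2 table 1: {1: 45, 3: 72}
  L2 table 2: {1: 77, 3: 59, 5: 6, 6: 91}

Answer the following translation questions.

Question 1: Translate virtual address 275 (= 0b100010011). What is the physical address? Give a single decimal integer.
Answer: 1235

Derivation:
vaddr = 275 = 0b100010011
Split: l1_idx=2, l2_idx=1, offset=3
L1[2] = 2
L2[2][1] = 77
paddr = 77 * 16 + 3 = 1235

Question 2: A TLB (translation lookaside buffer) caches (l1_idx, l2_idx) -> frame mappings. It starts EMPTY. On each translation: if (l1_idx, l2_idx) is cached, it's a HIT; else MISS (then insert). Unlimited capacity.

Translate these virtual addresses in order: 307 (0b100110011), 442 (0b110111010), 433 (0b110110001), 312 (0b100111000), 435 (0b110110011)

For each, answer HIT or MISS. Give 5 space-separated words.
Answer: MISS MISS HIT HIT HIT

Derivation:
vaddr=307: (2,3) not in TLB -> MISS, insert
vaddr=442: (3,3) not in TLB -> MISS, insert
vaddr=433: (3,3) in TLB -> HIT
vaddr=312: (2,3) in TLB -> HIT
vaddr=435: (3,3) in TLB -> HIT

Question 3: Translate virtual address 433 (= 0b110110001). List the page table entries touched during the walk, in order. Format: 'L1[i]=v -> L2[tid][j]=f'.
vaddr = 433 = 0b110110001
Split: l1_idx=3, l2_idx=3, offset=1

Answer: L1[3]=1 -> L2[1][3]=72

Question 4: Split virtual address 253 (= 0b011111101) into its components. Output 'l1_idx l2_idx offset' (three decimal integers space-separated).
vaddr = 253 = 0b011111101
  top 2 bits -> l1_idx = 1
  next 3 bits -> l2_idx = 7
  bottom 4 bits -> offset = 13

Answer: 1 7 13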